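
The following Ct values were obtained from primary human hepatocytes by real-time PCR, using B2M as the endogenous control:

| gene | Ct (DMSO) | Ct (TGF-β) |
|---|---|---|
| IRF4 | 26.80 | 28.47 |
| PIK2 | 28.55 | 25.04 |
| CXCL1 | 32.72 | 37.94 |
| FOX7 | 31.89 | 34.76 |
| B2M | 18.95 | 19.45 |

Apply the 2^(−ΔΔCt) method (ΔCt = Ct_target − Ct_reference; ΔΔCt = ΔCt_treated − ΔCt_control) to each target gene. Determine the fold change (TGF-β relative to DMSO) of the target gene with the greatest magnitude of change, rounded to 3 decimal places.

0.038

IRF4: ΔΔCt = (28.47−19.45) − (26.80−18.95) = 9.02 − 7.85 = 1.17; fold change = 2^-1.17 = 0.444
PIK2: ΔΔCt = (25.04−19.45) − (28.55−18.95) = 5.59 − 9.60 = -4.01; fold change = 2^4.01 = 16.111
CXCL1: ΔΔCt = (37.94−19.45) − (32.72−18.95) = 18.49 − 13.77 = 4.72; fold change = 2^-4.72 = 0.038
FOX7: ΔΔCt = (34.76−19.45) − (31.89−18.95) = 15.31 − 12.94 = 2.37; fold change = 2^-2.37 = 0.193
CXCL1 has the largest |ΔΔCt| = 4.72.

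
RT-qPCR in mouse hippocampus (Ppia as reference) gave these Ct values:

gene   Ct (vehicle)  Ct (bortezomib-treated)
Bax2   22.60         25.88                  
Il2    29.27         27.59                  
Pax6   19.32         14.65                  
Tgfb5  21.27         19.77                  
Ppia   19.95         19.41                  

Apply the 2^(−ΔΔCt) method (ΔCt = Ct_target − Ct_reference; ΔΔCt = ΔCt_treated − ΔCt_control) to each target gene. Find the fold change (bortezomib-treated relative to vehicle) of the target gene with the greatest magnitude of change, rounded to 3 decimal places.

17.509

Bax2: ΔΔCt = (25.88−19.41) − (22.60−19.95) = 6.47 − 2.65 = 3.82; fold change = 2^-3.82 = 0.071
Il2: ΔΔCt = (27.59−19.41) − (29.27−19.95) = 8.18 − 9.32 = -1.14; fold change = 2^1.14 = 2.204
Pax6: ΔΔCt = (14.65−19.41) − (19.32−19.95) = -4.76 − (-0.63) = -4.13; fold change = 2^4.13 = 17.509
Tgfb5: ΔΔCt = (19.77−19.41) − (21.27−19.95) = 0.36 − 1.32 = -0.96; fold change = 2^0.96 = 1.945
Pax6 has the largest |ΔΔCt| = 4.13.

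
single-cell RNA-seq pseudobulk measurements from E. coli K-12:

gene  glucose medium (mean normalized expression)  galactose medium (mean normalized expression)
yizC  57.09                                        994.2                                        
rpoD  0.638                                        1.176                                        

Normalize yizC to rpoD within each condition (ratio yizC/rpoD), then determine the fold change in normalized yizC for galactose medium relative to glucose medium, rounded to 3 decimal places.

yizC/rpoD (glucose medium) = 57.09 / 0.638 = 89.483
yizC/rpoD (galactose medium) = 994.2 / 1.176 = 845.41
Fold change = 845.41 / 89.483 = 9.4477

9.448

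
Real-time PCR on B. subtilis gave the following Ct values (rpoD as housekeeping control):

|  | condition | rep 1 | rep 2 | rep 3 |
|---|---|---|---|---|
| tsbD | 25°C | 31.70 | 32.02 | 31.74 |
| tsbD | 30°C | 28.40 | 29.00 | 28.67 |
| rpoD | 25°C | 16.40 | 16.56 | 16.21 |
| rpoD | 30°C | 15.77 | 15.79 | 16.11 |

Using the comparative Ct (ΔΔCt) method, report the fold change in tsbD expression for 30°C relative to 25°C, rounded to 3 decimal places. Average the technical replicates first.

6.190

Mean Ct: tsbD 25°C 31.820; tsbD 30°C 28.690; rpoD 25°C 16.390; rpoD 30°C 15.890
ΔCt(25°C) = 31.820 − 16.390 = 15.430
ΔCt(30°C) = 28.690 − 15.890 = 12.800
ΔΔCt = 12.800 − 15.430 = -2.630
Fold change = 2^(−(-2.630)) = 2^2.630 = 6.1903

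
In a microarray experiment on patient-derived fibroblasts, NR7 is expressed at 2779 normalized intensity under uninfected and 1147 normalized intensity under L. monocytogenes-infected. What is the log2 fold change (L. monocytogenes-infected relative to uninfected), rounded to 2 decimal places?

-1.28

Fold change = 1147 / 2779 = 0.4127
log2(0.4127) = -1.277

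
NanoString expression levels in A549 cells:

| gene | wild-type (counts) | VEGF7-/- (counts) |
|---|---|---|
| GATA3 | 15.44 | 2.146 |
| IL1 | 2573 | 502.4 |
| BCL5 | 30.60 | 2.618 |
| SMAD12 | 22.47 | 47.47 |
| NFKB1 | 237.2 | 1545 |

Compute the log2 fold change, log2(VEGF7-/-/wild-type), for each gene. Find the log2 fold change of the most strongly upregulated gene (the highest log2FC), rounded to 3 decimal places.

2.703

log2(2.146/15.44) = -2.847  (GATA3)
log2(502.4/2573) = -2.357  (IL1)
log2(2.618/30.60) = -3.547  (BCL5)
log2(47.47/22.47) = 1.079  (SMAD12)
log2(1545/237.2) = 2.703  (NFKB1)
NFKB1 is most strongly upregulated.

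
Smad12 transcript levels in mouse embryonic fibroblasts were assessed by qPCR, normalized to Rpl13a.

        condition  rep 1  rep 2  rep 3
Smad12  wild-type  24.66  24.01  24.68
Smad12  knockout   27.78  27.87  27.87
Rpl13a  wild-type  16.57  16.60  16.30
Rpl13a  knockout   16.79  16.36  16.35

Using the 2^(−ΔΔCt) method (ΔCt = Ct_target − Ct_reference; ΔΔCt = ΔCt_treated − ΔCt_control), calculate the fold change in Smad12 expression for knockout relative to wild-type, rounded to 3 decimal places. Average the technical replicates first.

0.096

Mean Ct: Smad12 wild-type 24.450; Smad12 knockout 27.840; Rpl13a wild-type 16.490; Rpl13a knockout 16.500
ΔCt(wild-type) = 24.450 − 16.490 = 7.960
ΔCt(knockout) = 27.840 − 16.500 = 11.340
ΔΔCt = 11.340 − 7.960 = 3.380
Fold change = 2^(−3.380) = 0.0961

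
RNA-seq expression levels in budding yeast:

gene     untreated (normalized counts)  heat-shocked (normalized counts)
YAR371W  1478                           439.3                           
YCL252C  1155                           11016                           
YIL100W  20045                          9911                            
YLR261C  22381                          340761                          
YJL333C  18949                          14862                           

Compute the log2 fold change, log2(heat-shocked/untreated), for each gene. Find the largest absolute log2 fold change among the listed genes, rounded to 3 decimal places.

3.928

log2(439.3/1478) = -1.750  (YAR371W)
log2(11016/1155) = 3.254  (YCL252C)
log2(9911/20045) = -1.016  (YIL100W)
log2(340761/22381) = 3.928  (YLR261C)
log2(14862/18949) = -0.350  (YJL333C)
The largest magnitude belongs to YLR261C.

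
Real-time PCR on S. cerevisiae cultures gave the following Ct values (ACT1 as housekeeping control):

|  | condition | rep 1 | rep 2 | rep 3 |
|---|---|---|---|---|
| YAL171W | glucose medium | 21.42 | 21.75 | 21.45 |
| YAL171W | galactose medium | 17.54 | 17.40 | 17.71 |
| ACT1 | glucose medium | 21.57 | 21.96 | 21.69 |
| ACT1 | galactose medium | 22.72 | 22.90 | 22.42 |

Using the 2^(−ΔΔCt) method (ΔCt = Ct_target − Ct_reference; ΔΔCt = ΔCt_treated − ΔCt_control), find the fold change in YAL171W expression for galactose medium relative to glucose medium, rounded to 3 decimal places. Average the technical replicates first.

30.484

Mean Ct: YAL171W glucose medium 21.540; YAL171W galactose medium 17.550; ACT1 glucose medium 21.740; ACT1 galactose medium 22.680
ΔCt(glucose medium) = 21.540 − 21.740 = -0.200
ΔCt(galactose medium) = 17.550 − 22.680 = -5.130
ΔΔCt = -5.130 − (-0.200) = -4.930
Fold change = 2^(−(-4.930)) = 2^4.930 = 30.4844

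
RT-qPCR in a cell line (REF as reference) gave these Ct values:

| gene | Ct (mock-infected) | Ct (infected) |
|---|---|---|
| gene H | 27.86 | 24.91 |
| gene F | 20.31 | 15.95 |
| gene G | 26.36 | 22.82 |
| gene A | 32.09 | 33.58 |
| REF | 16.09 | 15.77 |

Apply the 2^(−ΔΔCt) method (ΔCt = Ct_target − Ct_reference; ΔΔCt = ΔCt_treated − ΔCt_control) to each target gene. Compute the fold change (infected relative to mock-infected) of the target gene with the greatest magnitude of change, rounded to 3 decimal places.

gene H: ΔΔCt = (24.91−15.77) − (27.86−16.09) = 9.14 − 11.77 = -2.63; fold change = 2^2.63 = 6.190
gene F: ΔΔCt = (15.95−15.77) − (20.31−16.09) = 0.18 − 4.22 = -4.04; fold change = 2^4.04 = 16.450
gene G: ΔΔCt = (22.82−15.77) − (26.36−16.09) = 7.05 − 10.27 = -3.22; fold change = 2^3.22 = 9.318
gene A: ΔΔCt = (33.58−15.77) − (32.09−16.09) = 17.81 − 16.00 = 1.81; fold change = 2^-1.81 = 0.285
gene F has the largest |ΔΔCt| = 4.04.

16.450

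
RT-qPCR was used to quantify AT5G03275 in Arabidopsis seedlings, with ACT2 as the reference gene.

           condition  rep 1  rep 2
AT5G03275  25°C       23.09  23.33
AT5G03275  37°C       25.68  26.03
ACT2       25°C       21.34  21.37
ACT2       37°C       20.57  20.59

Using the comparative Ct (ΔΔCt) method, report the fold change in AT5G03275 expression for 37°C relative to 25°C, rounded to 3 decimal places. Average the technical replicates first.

0.093

Mean Ct: AT5G03275 25°C 23.210; AT5G03275 37°C 25.855; ACT2 25°C 21.355; ACT2 37°C 20.580
ΔCt(25°C) = 23.210 − 21.355 = 1.855
ΔCt(37°C) = 25.855 − 20.580 = 5.275
ΔΔCt = 5.275 − 1.855 = 3.420
Fold change = 2^(−3.420) = 0.0934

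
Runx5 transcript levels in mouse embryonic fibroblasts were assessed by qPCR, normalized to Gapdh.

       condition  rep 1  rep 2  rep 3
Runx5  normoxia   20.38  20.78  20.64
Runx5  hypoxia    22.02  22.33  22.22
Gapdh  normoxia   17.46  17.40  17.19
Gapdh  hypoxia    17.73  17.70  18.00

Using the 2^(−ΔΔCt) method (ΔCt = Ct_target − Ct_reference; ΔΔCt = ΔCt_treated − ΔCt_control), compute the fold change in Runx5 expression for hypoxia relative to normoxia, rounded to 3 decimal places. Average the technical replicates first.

0.457

Mean Ct: Runx5 normoxia 20.600; Runx5 hypoxia 22.190; Gapdh normoxia 17.350; Gapdh hypoxia 17.810
ΔCt(normoxia) = 20.600 − 17.350 = 3.250
ΔCt(hypoxia) = 22.190 − 17.810 = 4.380
ΔΔCt = 4.380 − 3.250 = 1.130
Fold change = 2^(−1.130) = 0.4569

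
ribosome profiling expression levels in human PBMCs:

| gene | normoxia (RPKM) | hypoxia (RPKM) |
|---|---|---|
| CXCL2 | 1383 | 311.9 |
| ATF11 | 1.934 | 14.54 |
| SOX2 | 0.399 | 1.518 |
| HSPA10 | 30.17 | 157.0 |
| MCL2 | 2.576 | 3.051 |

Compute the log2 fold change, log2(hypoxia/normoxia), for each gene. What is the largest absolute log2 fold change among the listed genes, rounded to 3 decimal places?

2.910

log2(311.9/1383) = -2.149  (CXCL2)
log2(14.54/1.934) = 2.910  (ATF11)
log2(1.518/0.399) = 1.928  (SOX2)
log2(157.0/30.17) = 2.380  (HSPA10)
log2(3.051/2.576) = 0.244  (MCL2)
The largest magnitude belongs to ATF11.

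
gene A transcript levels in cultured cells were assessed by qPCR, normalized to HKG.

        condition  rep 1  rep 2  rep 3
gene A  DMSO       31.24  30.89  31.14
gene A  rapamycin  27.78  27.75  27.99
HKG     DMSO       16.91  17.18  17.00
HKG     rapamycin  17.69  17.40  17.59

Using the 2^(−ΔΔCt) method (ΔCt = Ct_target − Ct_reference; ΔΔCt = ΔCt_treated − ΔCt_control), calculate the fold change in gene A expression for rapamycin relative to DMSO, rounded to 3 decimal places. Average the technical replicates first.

Mean Ct: gene A DMSO 31.090; gene A rapamycin 27.840; HKG DMSO 17.030; HKG rapamycin 17.560
ΔCt(DMSO) = 31.090 − 17.030 = 14.060
ΔCt(rapamycin) = 27.840 − 17.560 = 10.280
ΔΔCt = 10.280 − 14.060 = -3.780
Fold change = 2^(−(-3.780)) = 2^3.780 = 13.7370

13.737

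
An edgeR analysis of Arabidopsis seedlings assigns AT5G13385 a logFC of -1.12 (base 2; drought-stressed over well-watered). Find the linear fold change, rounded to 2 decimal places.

Fold change = 2^(-1.12) = 0.460
That is, AT5G13385 drops to 46.0% of the well-watered level.

0.46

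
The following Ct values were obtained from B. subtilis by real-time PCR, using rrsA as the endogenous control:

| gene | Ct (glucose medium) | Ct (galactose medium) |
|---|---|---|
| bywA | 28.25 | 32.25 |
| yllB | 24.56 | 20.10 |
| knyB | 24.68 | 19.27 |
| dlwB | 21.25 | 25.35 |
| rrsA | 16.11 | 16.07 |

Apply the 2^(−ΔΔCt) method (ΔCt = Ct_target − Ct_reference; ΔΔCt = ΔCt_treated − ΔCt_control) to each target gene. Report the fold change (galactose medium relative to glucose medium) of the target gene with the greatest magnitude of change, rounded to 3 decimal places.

bywA: ΔΔCt = (32.25−16.07) − (28.25−16.11) = 16.18 − 12.14 = 4.04; fold change = 2^-4.04 = 0.061
yllB: ΔΔCt = (20.10−16.07) − (24.56−16.11) = 4.03 − 8.45 = -4.42; fold change = 2^4.42 = 21.407
knyB: ΔΔCt = (19.27−16.07) − (24.68−16.11) = 3.20 − 8.57 = -5.37; fold change = 2^5.37 = 41.355
dlwB: ΔΔCt = (25.35−16.07) − (21.25−16.11) = 9.28 − 5.14 = 4.14; fold change = 2^-4.14 = 0.057
knyB has the largest |ΔΔCt| = 5.37.

41.355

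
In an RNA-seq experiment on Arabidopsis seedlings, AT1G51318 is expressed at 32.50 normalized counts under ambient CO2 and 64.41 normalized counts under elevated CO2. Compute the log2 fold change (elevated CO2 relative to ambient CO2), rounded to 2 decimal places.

0.99

Fold change = 64.41 / 32.50 = 1.9818
log2(1.9818) = 0.987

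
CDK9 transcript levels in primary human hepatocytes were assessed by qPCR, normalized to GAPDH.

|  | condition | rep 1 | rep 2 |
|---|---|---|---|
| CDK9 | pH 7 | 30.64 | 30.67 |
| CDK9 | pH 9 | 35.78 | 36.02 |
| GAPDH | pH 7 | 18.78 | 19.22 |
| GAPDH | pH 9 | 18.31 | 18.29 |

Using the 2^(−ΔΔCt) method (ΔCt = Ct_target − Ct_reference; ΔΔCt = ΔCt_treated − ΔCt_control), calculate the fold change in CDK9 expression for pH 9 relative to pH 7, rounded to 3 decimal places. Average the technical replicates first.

0.016

Mean Ct: CDK9 pH 7 30.655; CDK9 pH 9 35.900; GAPDH pH 7 19.000; GAPDH pH 9 18.300
ΔCt(pH 7) = 30.655 − 19.000 = 11.655
ΔCt(pH 9) = 35.900 − 18.300 = 17.600
ΔΔCt = 17.600 − 11.655 = 5.945
Fold change = 2^(−5.945) = 0.0162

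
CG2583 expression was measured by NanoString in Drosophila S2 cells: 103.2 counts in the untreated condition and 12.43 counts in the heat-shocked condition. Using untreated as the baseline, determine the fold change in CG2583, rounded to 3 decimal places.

Fold change = 12.43 / 103.2 = 0.1204
CG2583 is downregulated.

0.120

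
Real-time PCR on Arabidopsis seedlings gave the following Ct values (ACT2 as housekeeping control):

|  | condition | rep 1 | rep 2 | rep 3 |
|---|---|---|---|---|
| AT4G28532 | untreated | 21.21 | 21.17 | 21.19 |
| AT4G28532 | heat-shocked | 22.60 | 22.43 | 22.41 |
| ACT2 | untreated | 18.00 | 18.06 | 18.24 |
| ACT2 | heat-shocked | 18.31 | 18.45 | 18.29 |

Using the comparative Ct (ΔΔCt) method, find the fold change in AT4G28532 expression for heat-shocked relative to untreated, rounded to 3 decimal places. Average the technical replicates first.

Mean Ct: AT4G28532 untreated 21.190; AT4G28532 heat-shocked 22.480; ACT2 untreated 18.100; ACT2 heat-shocked 18.350
ΔCt(untreated) = 21.190 − 18.100 = 3.090
ΔCt(heat-shocked) = 22.480 − 18.350 = 4.130
ΔΔCt = 4.130 − 3.090 = 1.040
Fold change = 2^(−1.040) = 0.4863

0.486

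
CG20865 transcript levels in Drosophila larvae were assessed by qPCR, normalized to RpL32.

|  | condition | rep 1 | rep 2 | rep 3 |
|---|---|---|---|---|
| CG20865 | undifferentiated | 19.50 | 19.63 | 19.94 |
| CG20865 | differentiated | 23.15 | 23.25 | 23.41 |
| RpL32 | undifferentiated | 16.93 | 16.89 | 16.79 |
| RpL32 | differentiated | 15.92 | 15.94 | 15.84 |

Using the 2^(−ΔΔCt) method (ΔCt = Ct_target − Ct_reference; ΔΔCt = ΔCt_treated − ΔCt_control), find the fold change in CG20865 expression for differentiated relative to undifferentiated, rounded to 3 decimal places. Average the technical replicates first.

Mean Ct: CG20865 undifferentiated 19.690; CG20865 differentiated 23.270; RpL32 undifferentiated 16.870; RpL32 differentiated 15.900
ΔCt(undifferentiated) = 19.690 − 16.870 = 2.820
ΔCt(differentiated) = 23.270 − 15.900 = 7.370
ΔΔCt = 7.370 − 2.820 = 4.550
Fold change = 2^(−4.550) = 0.0427

0.043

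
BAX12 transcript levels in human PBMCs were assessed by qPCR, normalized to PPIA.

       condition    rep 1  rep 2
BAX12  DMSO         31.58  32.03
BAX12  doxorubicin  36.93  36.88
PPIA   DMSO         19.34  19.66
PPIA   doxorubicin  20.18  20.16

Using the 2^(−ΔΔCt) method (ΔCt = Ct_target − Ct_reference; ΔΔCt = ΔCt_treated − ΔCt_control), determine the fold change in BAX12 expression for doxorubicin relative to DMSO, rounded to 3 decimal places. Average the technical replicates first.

0.046

Mean Ct: BAX12 DMSO 31.805; BAX12 doxorubicin 36.905; PPIA DMSO 19.500; PPIA doxorubicin 20.170
ΔCt(DMSO) = 31.805 − 19.500 = 12.305
ΔCt(doxorubicin) = 36.905 − 20.170 = 16.735
ΔΔCt = 16.735 − 12.305 = 4.430
Fold change = 2^(−4.430) = 0.0464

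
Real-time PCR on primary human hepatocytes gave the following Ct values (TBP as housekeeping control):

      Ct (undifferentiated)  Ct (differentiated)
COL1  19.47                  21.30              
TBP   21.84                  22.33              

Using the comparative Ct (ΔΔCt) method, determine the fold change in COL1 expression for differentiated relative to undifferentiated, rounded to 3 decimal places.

ΔCt(undifferentiated) = 19.470 − 21.840 = -2.370
ΔCt(differentiated) = 21.300 − 22.330 = -1.030
ΔΔCt = -1.030 − (-2.370) = 1.340
Fold change = 2^(−1.340) = 0.3950

0.395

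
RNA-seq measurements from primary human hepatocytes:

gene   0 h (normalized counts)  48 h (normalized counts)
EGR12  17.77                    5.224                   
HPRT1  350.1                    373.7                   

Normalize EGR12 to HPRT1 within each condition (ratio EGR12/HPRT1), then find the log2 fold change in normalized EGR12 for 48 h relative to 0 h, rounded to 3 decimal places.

-1.860

EGR12/HPRT1 (0 h) = 17.77 / 350.1 = 0.050757
EGR12/HPRT1 (48 h) = 5.224 / 373.7 = 0.013979
Fold change = 0.013979 / 0.050757 = 0.2754
log2(0.2754) = -1.8603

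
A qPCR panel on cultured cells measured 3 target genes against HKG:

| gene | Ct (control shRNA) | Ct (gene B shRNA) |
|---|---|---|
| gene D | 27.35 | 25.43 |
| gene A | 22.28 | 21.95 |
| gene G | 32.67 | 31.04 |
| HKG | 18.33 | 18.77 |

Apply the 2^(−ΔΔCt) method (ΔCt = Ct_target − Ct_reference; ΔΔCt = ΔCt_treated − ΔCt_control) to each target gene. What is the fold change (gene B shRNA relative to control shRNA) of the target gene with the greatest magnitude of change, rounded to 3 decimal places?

gene D: ΔΔCt = (25.43−18.77) − (27.35−18.33) = 6.66 − 9.02 = -2.36; fold change = 2^2.36 = 5.134
gene A: ΔΔCt = (21.95−18.77) − (22.28−18.33) = 3.18 − 3.95 = -0.77; fold change = 2^0.77 = 1.705
gene G: ΔΔCt = (31.04−18.77) − (32.67−18.33) = 12.27 − 14.34 = -2.07; fold change = 2^2.07 = 4.199
gene D has the largest |ΔΔCt| = 2.36.

5.134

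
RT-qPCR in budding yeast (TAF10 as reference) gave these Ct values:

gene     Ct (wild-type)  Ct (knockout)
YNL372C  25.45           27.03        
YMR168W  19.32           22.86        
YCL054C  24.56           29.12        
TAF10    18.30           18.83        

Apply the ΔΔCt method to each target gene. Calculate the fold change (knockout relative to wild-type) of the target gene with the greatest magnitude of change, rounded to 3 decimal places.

0.061

YNL372C: ΔΔCt = (27.03−18.83) − (25.45−18.30) = 8.20 − 7.15 = 1.05; fold change = 2^-1.05 = 0.483
YMR168W: ΔΔCt = (22.86−18.83) − (19.32−18.30) = 4.03 − 1.02 = 3.01; fold change = 2^-3.01 = 0.124
YCL054C: ΔΔCt = (29.12−18.83) − (24.56−18.30) = 10.29 − 6.26 = 4.03; fold change = 2^-4.03 = 0.061
YCL054C has the largest |ΔΔCt| = 4.03.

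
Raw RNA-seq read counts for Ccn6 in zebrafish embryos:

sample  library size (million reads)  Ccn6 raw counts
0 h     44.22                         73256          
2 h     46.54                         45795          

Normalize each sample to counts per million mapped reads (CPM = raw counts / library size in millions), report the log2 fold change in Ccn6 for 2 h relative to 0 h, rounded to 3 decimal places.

CPM(0 h) = 73256 / 44.22 = 1656.6260
CPM(2 h) = 45795 / 46.54 = 983.9923
Fold change = 983.9923 / 1656.6260 = 0.59397
log2(0.59397) = -0.7515

-0.752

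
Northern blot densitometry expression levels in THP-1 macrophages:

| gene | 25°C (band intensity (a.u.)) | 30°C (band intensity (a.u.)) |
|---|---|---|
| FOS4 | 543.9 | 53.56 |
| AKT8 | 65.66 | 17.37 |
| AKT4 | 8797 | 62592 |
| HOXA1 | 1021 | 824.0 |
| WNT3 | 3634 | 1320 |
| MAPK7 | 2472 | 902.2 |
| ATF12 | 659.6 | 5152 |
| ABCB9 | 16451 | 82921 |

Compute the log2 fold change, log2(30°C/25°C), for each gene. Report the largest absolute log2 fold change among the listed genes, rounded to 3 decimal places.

log2(53.56/543.9) = -3.344  (FOS4)
log2(17.37/65.66) = -1.918  (AKT8)
log2(62592/8797) = 2.831  (AKT4)
log2(824.0/1021) = -0.309  (HOXA1)
log2(1320/3634) = -1.461  (WNT3)
log2(902.2/2472) = -1.454  (MAPK7)
log2(5152/659.6) = 2.965  (ATF12)
log2(82921/16451) = 2.334  (ABCB9)
The largest magnitude belongs to FOS4.

3.344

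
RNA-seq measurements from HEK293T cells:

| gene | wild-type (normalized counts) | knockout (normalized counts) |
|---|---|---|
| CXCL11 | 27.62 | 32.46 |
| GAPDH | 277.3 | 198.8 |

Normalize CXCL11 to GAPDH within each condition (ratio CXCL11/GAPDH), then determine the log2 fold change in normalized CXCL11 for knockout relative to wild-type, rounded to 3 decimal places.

0.713

CXCL11/GAPDH (wild-type) = 27.62 / 277.3 = 0.099603
CXCL11/GAPDH (knockout) = 32.46 / 198.8 = 0.16328
Fold change = 0.16328 / 0.099603 = 1.6393
log2(1.6393) = 0.7131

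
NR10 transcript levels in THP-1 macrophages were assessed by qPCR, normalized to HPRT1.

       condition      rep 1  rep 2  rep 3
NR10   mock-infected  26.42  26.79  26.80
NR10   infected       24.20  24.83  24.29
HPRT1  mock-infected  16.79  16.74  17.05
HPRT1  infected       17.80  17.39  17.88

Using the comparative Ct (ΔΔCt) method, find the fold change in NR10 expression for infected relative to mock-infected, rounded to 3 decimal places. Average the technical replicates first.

8.340

Mean Ct: NR10 mock-infected 26.670; NR10 infected 24.440; HPRT1 mock-infected 16.860; HPRT1 infected 17.690
ΔCt(mock-infected) = 26.670 − 16.860 = 9.810
ΔCt(infected) = 24.440 − 17.690 = 6.750
ΔΔCt = 6.750 − 9.810 = -3.060
Fold change = 2^(−(-3.060)) = 2^3.060 = 8.3397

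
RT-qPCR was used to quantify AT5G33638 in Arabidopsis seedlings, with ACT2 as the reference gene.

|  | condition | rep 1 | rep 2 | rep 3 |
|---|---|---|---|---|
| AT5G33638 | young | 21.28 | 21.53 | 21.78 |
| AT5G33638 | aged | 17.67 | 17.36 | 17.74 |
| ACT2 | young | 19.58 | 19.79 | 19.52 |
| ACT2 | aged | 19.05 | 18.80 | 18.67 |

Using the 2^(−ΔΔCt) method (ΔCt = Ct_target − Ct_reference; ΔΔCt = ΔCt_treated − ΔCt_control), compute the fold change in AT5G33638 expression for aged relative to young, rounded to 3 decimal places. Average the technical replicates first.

8.877

Mean Ct: AT5G33638 young 21.530; AT5G33638 aged 17.590; ACT2 young 19.630; ACT2 aged 18.840
ΔCt(young) = 21.530 − 19.630 = 1.900
ΔCt(aged) = 17.590 − 18.840 = -1.250
ΔΔCt = -1.250 − 1.900 = -3.150
Fold change = 2^(−(-3.150)) = 2^3.150 = 8.8766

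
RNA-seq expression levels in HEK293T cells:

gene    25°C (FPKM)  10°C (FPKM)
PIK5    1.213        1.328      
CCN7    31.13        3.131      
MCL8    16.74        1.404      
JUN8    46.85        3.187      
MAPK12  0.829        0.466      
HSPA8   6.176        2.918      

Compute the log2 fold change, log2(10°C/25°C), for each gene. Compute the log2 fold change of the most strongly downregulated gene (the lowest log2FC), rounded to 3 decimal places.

log2(1.328/1.213) = 0.131  (PIK5)
log2(3.131/31.13) = -3.314  (CCN7)
log2(1.404/16.74) = -3.576  (MCL8)
log2(3.187/46.85) = -3.878  (JUN8)
log2(0.466/0.829) = -0.831  (MAPK12)
log2(2.918/6.176) = -1.082  (HSPA8)
JUN8 is most strongly downregulated.

-3.878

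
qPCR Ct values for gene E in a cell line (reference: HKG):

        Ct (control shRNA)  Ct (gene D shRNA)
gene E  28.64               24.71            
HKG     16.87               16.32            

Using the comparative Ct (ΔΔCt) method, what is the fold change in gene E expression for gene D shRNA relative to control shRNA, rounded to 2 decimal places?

ΔCt(control shRNA) = 28.640 − 16.870 = 11.770
ΔCt(gene D shRNA) = 24.710 − 16.320 = 8.390
ΔΔCt = 8.390 − 11.770 = -3.380
Fold change = 2^(−(-3.380)) = 2^3.380 = 10.411

10.41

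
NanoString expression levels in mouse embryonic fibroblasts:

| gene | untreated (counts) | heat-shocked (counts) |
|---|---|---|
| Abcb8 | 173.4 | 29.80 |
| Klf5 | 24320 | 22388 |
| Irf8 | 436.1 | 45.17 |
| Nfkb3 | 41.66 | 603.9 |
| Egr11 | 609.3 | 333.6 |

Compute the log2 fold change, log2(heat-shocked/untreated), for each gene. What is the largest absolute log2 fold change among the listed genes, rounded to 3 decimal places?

3.858

log2(29.80/173.4) = -2.541  (Abcb8)
log2(22388/24320) = -0.119  (Klf5)
log2(45.17/436.1) = -3.271  (Irf8)
log2(603.9/41.66) = 3.858  (Nfkb3)
log2(333.6/609.3) = -0.869  (Egr11)
The largest magnitude belongs to Nfkb3.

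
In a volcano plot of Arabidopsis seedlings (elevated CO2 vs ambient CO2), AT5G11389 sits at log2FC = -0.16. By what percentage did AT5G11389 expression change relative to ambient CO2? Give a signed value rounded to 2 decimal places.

Fold change = 2^(-0.16) = 0.8950
Percent change = (FC − 1) × 100% = (0.8950 − 1) × 100 = -10.50%

-10.50%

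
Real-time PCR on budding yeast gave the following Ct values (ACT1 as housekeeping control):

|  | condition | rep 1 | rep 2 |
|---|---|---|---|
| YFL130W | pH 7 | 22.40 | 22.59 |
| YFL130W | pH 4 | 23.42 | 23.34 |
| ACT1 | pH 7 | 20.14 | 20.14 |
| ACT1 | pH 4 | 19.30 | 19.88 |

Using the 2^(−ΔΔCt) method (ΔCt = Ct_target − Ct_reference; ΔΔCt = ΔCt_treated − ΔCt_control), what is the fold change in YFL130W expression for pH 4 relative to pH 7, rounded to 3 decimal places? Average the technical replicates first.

Mean Ct: YFL130W pH 7 22.495; YFL130W pH 4 23.380; ACT1 pH 7 20.140; ACT1 pH 4 19.590
ΔCt(pH 7) = 22.495 − 20.140 = 2.355
ΔCt(pH 4) = 23.380 − 19.590 = 3.790
ΔΔCt = 3.790 − 2.355 = 1.435
Fold change = 2^(−1.435) = 0.3698

0.370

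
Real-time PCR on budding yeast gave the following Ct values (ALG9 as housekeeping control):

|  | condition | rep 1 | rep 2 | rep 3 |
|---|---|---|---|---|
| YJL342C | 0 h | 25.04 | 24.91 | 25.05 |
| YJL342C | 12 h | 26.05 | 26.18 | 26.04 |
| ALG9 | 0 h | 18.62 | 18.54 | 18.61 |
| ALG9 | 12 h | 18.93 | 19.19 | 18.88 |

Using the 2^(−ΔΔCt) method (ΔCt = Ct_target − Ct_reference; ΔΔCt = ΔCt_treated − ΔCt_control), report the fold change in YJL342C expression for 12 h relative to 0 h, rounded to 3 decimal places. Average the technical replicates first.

Mean Ct: YJL342C 0 h 25.000; YJL342C 12 h 26.090; ALG9 0 h 18.590; ALG9 12 h 19.000
ΔCt(0 h) = 25.000 − 18.590 = 6.410
ΔCt(12 h) = 26.090 − 19.000 = 7.090
ΔΔCt = 7.090 − 6.410 = 0.680
Fold change = 2^(−0.680) = 0.6242

0.624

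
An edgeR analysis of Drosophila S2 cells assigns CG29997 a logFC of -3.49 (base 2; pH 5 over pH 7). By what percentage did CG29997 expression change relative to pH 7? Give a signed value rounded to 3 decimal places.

-91.100%

Fold change = 2^(-3.49) = 0.0890
Percent change = (FC − 1) × 100% = (0.0890 − 1) × 100 = -91.100%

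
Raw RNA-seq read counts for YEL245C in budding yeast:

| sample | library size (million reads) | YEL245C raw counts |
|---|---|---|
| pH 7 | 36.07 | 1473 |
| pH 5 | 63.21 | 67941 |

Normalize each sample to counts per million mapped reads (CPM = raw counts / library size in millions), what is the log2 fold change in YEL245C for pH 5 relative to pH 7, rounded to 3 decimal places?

CPM(pH 7) = 1473 / 36.07 = 40.8373
CPM(pH 5) = 67941 / 63.21 = 1074.8458
Fold change = 1074.8458 / 40.8373 = 26.32022
log2(26.32022) = 4.7181

4.718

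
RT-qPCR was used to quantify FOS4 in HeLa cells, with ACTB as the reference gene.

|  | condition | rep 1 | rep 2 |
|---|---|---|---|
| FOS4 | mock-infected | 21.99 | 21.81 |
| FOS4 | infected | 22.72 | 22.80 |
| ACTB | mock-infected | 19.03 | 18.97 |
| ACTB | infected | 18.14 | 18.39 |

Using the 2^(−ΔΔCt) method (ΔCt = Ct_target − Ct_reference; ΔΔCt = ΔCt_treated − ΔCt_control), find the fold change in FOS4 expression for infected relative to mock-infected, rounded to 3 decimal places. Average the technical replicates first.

0.331

Mean Ct: FOS4 mock-infected 21.900; FOS4 infected 22.760; ACTB mock-infected 19.000; ACTB infected 18.265
ΔCt(mock-infected) = 21.900 − 19.000 = 2.900
ΔCt(infected) = 22.760 − 18.265 = 4.495
ΔΔCt = 4.495 − 2.900 = 1.595
Fold change = 2^(−1.595) = 0.3310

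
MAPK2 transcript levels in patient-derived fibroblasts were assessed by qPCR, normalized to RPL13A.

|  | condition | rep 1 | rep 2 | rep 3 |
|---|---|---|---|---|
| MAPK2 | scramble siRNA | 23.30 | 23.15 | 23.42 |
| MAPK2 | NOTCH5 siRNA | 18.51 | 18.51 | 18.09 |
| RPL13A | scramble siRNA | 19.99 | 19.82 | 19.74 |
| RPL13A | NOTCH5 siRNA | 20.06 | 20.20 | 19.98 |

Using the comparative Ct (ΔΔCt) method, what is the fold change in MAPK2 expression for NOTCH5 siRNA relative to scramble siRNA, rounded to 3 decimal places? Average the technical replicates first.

Mean Ct: MAPK2 scramble siRNA 23.290; MAPK2 NOTCH5 siRNA 18.370; RPL13A scramble siRNA 19.850; RPL13A NOTCH5 siRNA 20.080
ΔCt(scramble siRNA) = 23.290 − 19.850 = 3.440
ΔCt(NOTCH5 siRNA) = 18.370 − 20.080 = -1.710
ΔΔCt = -1.710 − 3.440 = -5.150
Fold change = 2^(−(-5.150)) = 2^5.150 = 35.5062

35.506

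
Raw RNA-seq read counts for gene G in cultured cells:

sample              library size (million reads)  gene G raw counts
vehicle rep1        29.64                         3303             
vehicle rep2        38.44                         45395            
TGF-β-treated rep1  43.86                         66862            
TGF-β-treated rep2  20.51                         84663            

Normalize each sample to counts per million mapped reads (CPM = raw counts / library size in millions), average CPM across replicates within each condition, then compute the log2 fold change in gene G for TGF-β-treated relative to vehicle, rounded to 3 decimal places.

CPM(vehicle rep1) = 3303 / 29.64 = 111.4372
CPM(vehicle rep2) = 45395 / 38.44 = 1180.9313
CPM(TGF-β-treated rep1) = 66862 / 43.86 = 1524.4414
CPM(TGF-β-treated rep2) = 84663 / 20.51 = 4127.8888
mean CPM(vehicle) = 646.1843; mean CPM(TGF-β-treated) = 2826.1651
Fold change = 2826.1651 / 646.1843 = 4.37362
log2(4.37362) = 2.1288

2.129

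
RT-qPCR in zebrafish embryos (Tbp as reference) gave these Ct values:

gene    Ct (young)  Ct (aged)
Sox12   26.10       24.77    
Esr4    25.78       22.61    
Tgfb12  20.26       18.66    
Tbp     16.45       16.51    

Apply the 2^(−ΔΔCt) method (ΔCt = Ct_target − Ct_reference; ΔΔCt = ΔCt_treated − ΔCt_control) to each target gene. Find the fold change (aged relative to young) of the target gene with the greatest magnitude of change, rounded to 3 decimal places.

9.383

Sox12: ΔΔCt = (24.77−16.51) − (26.10−16.45) = 8.26 − 9.65 = -1.39; fold change = 2^1.39 = 2.621
Esr4: ΔΔCt = (22.61−16.51) − (25.78−16.45) = 6.10 − 9.33 = -3.23; fold change = 2^3.23 = 9.383
Tgfb12: ΔΔCt = (18.66−16.51) − (20.26−16.45) = 2.15 − 3.81 = -1.66; fold change = 2^1.66 = 3.160
Esr4 has the largest |ΔΔCt| = 3.23.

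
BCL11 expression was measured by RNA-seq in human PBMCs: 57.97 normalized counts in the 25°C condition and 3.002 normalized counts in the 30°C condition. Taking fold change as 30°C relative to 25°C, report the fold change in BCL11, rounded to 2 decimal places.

0.05

Fold change = 3.002 / 57.97 = 0.052
BCL11 is downregulated.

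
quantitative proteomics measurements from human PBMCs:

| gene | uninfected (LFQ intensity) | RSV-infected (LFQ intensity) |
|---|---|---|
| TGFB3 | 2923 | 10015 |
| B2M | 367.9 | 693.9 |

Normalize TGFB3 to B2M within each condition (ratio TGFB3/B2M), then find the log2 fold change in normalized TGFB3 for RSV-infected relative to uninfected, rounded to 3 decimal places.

0.861

TGFB3/B2M (uninfected) = 2923 / 367.9 = 7.9451
TGFB3/B2M (RSV-infected) = 10015 / 693.9 = 14.433
Fold change = 14.433 / 7.9451 = 1.8166
log2(1.8166) = 0.8612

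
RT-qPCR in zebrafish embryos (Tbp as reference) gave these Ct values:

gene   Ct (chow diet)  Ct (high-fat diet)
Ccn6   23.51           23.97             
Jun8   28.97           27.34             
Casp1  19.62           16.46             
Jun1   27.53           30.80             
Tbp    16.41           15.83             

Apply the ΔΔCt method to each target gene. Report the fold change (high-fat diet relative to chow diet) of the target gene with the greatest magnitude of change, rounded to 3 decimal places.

Ccn6: ΔΔCt = (23.97−15.83) − (23.51−16.41) = 8.14 − 7.10 = 1.04; fold change = 2^-1.04 = 0.486
Jun8: ΔΔCt = (27.34−15.83) − (28.97−16.41) = 11.51 − 12.56 = -1.05; fold change = 2^1.05 = 2.071
Casp1: ΔΔCt = (16.46−15.83) − (19.62−16.41) = 0.63 − 3.21 = -2.58; fold change = 2^2.58 = 5.979
Jun1: ΔΔCt = (30.80−15.83) − (27.53−16.41) = 14.97 − 11.12 = 3.85; fold change = 2^-3.85 = 0.069
Jun1 has the largest |ΔΔCt| = 3.85.

0.069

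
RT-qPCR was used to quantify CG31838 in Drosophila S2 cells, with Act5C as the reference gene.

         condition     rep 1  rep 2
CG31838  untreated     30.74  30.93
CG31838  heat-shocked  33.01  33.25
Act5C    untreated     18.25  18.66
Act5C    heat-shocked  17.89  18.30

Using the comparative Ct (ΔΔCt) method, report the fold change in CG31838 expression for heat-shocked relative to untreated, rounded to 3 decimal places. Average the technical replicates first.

0.159

Mean Ct: CG31838 untreated 30.835; CG31838 heat-shocked 33.130; Act5C untreated 18.455; Act5C heat-shocked 18.095
ΔCt(untreated) = 30.835 − 18.455 = 12.380
ΔCt(heat-shocked) = 33.130 − 18.095 = 15.035
ΔΔCt = 15.035 − 12.380 = 2.655
Fold change = 2^(−2.655) = 0.1588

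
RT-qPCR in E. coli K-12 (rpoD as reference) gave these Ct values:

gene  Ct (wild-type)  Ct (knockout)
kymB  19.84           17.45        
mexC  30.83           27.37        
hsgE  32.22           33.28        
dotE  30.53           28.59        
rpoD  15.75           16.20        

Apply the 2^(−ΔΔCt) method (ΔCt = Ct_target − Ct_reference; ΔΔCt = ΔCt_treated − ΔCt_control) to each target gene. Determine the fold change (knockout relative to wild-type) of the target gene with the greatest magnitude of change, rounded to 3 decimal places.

15.032

kymB: ΔΔCt = (17.45−16.20) − (19.84−15.75) = 1.25 − 4.09 = -2.84; fold change = 2^2.84 = 7.160
mexC: ΔΔCt = (27.37−16.20) − (30.83−15.75) = 11.17 − 15.08 = -3.91; fold change = 2^3.91 = 15.032
hsgE: ΔΔCt = (33.28−16.20) − (32.22−15.75) = 17.08 − 16.47 = 0.61; fold change = 2^-0.61 = 0.655
dotE: ΔΔCt = (28.59−16.20) − (30.53−15.75) = 12.39 − 14.78 = -2.39; fold change = 2^2.39 = 5.242
mexC has the largest |ΔΔCt| = 3.91.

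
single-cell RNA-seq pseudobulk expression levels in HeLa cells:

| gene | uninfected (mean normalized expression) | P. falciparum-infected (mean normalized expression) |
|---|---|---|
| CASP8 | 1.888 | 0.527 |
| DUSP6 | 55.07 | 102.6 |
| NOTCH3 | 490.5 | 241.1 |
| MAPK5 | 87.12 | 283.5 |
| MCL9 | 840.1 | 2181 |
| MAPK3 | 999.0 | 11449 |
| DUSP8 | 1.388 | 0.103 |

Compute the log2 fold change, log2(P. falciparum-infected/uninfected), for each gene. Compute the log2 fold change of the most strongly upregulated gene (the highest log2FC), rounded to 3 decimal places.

log2(0.527/1.888) = -1.841  (CASP8)
log2(102.6/55.07) = 0.898  (DUSP6)
log2(241.1/490.5) = -1.025  (NOTCH3)
log2(283.5/87.12) = 1.702  (MAPK5)
log2(2181/840.1) = 1.376  (MCL9)
log2(11449/999.0) = 3.519  (MAPK3)
log2(0.103/1.388) = -3.752  (DUSP8)
MAPK3 is most strongly upregulated.

3.519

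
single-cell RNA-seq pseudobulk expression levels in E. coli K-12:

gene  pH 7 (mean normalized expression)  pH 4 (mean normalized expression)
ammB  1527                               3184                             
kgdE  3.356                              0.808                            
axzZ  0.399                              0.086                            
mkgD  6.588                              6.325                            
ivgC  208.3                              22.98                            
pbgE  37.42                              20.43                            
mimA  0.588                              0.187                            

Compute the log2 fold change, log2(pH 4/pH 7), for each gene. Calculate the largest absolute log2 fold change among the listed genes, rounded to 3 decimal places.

3.180

log2(3184/1527) = 1.060  (ammB)
log2(0.808/3.356) = -2.054  (kgdE)
log2(0.086/0.399) = -2.214  (axzZ)
log2(6.325/6.588) = -0.059  (mkgD)
log2(22.98/208.3) = -3.180  (ivgC)
log2(20.43/37.42) = -0.873  (pbgE)
log2(0.187/0.588) = -1.653  (mimA)
The largest magnitude belongs to ivgC.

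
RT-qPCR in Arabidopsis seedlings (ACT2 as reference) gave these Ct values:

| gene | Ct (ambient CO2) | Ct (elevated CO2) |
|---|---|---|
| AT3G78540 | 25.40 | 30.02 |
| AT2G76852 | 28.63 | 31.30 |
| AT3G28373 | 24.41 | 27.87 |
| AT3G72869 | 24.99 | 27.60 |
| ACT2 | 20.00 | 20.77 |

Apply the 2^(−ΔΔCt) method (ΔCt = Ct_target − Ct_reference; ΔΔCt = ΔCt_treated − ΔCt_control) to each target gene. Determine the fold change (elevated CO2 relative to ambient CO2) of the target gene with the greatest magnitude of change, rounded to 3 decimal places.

AT3G78540: ΔΔCt = (30.02−20.77) − (25.40−20.00) = 9.25 − 5.40 = 3.85; fold change = 2^-3.85 = 0.069
AT2G76852: ΔΔCt = (31.30−20.77) − (28.63−20.00) = 10.53 − 8.63 = 1.90; fold change = 2^-1.90 = 0.268
AT3G28373: ΔΔCt = (27.87−20.77) − (24.41−20.00) = 7.10 − 4.41 = 2.69; fold change = 2^-2.69 = 0.155
AT3G72869: ΔΔCt = (27.60−20.77) − (24.99−20.00) = 6.83 − 4.99 = 1.84; fold change = 2^-1.84 = 0.279
AT3G78540 has the largest |ΔΔCt| = 3.85.

0.069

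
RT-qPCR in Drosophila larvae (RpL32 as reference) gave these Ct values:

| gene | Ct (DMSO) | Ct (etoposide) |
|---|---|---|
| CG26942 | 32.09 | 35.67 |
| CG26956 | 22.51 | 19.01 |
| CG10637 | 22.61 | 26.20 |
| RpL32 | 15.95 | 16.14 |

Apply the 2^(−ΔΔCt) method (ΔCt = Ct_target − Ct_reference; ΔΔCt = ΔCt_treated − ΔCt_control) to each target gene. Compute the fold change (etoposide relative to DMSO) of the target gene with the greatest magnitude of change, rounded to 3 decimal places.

12.906

CG26942: ΔΔCt = (35.67−16.14) − (32.09−15.95) = 19.53 − 16.14 = 3.39; fold change = 2^-3.39 = 0.095
CG26956: ΔΔCt = (19.01−16.14) − (22.51−15.95) = 2.87 − 6.56 = -3.69; fold change = 2^3.69 = 12.906
CG10637: ΔΔCt = (26.20−16.14) − (22.61−15.95) = 10.06 − 6.66 = 3.40; fold change = 2^-3.40 = 0.095
CG26956 has the largest |ΔΔCt| = 3.69.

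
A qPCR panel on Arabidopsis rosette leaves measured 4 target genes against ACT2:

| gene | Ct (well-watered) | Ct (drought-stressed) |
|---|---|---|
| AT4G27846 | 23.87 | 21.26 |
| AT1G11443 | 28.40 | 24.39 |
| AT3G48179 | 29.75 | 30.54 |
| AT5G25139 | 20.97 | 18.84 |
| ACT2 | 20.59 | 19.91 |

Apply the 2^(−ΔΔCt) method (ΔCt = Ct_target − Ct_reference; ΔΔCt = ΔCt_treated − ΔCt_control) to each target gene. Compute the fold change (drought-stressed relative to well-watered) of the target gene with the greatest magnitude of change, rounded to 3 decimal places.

10.056

AT4G27846: ΔΔCt = (21.26−19.91) − (23.87−20.59) = 1.35 − 3.28 = -1.93; fold change = 2^1.93 = 3.811
AT1G11443: ΔΔCt = (24.39−19.91) − (28.40−20.59) = 4.48 − 7.81 = -3.33; fold change = 2^3.33 = 10.056
AT3G48179: ΔΔCt = (30.54−19.91) − (29.75−20.59) = 10.63 − 9.16 = 1.47; fold change = 2^-1.47 = 0.361
AT5G25139: ΔΔCt = (18.84−19.91) − (20.97−20.59) = -1.07 − 0.38 = -1.45; fold change = 2^1.45 = 2.732
AT1G11443 has the largest |ΔΔCt| = 3.33.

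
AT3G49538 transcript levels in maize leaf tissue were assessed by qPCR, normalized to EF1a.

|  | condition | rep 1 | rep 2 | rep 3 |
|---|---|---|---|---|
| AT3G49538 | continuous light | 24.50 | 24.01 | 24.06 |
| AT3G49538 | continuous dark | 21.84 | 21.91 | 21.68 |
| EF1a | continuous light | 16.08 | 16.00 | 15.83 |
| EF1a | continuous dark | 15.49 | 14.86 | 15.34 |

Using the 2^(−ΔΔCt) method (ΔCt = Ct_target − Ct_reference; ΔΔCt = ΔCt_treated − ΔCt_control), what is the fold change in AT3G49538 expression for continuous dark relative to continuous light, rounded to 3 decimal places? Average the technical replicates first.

Mean Ct: AT3G49538 continuous light 24.190; AT3G49538 continuous dark 21.810; EF1a continuous light 15.970; EF1a continuous dark 15.230
ΔCt(continuous light) = 24.190 − 15.970 = 8.220
ΔCt(continuous dark) = 21.810 − 15.230 = 6.580
ΔΔCt = 6.580 − 8.220 = -1.640
Fold change = 2^(−(-1.640)) = 2^1.640 = 3.1167

3.117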